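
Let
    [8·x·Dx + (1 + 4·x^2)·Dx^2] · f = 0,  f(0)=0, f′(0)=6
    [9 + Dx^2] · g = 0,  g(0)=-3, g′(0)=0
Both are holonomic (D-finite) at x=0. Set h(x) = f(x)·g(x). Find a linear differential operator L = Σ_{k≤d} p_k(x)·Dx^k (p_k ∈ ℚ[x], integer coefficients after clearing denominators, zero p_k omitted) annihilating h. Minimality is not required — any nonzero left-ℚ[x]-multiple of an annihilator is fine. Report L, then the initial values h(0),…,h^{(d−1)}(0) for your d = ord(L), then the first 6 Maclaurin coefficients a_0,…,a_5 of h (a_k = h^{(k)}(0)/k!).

f: a_k = 0, 6, 0, -8, 0, 96/5, …
g: a_k = -3, 0, 27/2, 0, -81/8, 0, …
Product ⇒ symmetric product L₀, ord ≤ 4.
L = (2925 + 31536·x^2 + 95904·x^4 + 186624·x^6 + 186624·x^8) + (2448·x + 20160·x^3 + 62208·x^5 + 82944·x^7)·Dx + (442 + 5088·x^2 + 19008·x^4 + 41472·x^6 + 41472·x^8)·Dx^2 + (272·x + 2240·x^3 + 6912·x^5 + 9216·x^7)·Dx^3 + (13 + 176·x^2 + 928·x^4 + 2304·x^6 + 2304·x^8)·Dx^4  (order 4).
h: a_k = 0, -18, 0, 105, 0, -4527/20, …
ICs: h(0) = 0, h′(0) = -18, h′′(0) = 0, h′′′(0) = 630.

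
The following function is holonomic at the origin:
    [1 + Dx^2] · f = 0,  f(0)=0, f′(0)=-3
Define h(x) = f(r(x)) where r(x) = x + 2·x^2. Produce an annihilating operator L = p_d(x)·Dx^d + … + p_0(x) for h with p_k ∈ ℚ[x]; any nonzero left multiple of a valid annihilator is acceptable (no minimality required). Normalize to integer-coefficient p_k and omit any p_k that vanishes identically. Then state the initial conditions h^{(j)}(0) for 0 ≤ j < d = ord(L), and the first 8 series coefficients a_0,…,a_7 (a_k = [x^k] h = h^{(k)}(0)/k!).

L = (1 + 12·x + 48·x^2 + 64·x^3) - 4·Dx + (1 + 4·x)·Dx^2  (order 2).
h: a_k = 0, -3, -6, 1/2, 3, 239/40, 15/4, -1679/1680, …
ICs: h(0) = 0, h′(0) = -3.

f: a_k = 0, -3, 0, 1/2, 0, -1/40, 0, 1/1680, …
f∘r: x↦r, Dx↦Dx/r' in L_f ⇒ L₀.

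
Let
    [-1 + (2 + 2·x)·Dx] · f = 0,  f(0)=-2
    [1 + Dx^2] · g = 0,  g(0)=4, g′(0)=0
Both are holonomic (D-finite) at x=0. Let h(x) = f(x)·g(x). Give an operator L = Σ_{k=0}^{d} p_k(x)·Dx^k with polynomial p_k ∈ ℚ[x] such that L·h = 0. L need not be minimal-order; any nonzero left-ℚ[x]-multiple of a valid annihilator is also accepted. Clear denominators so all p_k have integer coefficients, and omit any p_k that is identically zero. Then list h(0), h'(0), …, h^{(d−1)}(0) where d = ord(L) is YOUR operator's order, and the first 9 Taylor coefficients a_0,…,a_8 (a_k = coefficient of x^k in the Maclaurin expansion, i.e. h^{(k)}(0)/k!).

f: a_k = -2, -1, 1/4, -1/8, 5/64, -7/128, 21/512, -33/1024, 429/16384, …
g: a_k = 4, 0, -2, 0, 1/6, 0, -1/180, 0, 1/10080, …
Product ⇒ symmetric product L₀, ord ≤ 2.
L = (7 + 8·x + 4·x^2) + (-4 - 4·x)·Dx + (4 + 8·x + 4·x^2)·Dx^2  (order 2).
h: a_k = -8, -4, 5, 3/2, -25/48, -13/96, 349/5760, -401/11520, 44047/1290240, …
ICs: h(0) = -8, h′(0) = -4.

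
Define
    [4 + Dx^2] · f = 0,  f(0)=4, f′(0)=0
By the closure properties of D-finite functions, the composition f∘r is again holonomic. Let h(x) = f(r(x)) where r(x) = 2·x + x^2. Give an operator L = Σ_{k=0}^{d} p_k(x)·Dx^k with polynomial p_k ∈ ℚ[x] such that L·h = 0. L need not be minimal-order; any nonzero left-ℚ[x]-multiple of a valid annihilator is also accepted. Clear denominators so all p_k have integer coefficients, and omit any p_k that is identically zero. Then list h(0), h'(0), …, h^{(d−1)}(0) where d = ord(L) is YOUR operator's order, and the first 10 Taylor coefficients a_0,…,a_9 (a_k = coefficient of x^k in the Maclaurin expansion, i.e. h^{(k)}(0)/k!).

L = (16 + 48·x + 48·x^2 + 16·x^3) - Dx + (1 + x)·Dx^2  (order 2).
h: a_k = 4, 0, -32, -32, 104/3, 256/3, 1856/45, -704/15, -23992/315, -9728/315, …
ICs: h(0) = 4, h′(0) = 0.

f: a_k = 4, 0, -8, 0, 8/3, 0, -16/45, 0, 8/315, 0, …
Substitute x→r, Dx→(1/r')Dx; clear ⇒ L₀.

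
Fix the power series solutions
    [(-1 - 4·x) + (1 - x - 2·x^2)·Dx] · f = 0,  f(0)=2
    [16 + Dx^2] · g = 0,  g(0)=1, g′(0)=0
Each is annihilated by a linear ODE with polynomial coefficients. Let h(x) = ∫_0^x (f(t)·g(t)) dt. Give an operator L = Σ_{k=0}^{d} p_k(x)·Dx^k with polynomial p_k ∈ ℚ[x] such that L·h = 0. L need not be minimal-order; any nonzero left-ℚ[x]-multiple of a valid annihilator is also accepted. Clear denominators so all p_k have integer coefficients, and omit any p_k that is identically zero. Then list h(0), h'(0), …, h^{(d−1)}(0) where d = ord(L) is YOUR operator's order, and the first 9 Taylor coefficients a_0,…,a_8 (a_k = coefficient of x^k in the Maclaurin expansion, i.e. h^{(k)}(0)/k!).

f: a_k = 2, 2, 6, 10, 22, 42, 86, 170, 342, …
g: a_k = 1, 0, -8, 0, 32/3, 0, -256/45, 0, 512/315, …
f·g: L₀ = L_f ⊗_s L_g, ord ≤ 1·2.
h=∫₀ˣh₀: take L = L₀·Dx.
L = (-12 + 16·x + 32·x^2)·Dx + (2 + 8·x)·Dx^2 + (-1 + x + 2·x^2)·Dx^3  (order 3).
h: a_k = 0, 2, 1, -10/3, -3/2, -14/15, -25/9, -1682/315, -1591/180, …
ICs: h(0) = 0, h′(0) = 2, h′′(0) = 2.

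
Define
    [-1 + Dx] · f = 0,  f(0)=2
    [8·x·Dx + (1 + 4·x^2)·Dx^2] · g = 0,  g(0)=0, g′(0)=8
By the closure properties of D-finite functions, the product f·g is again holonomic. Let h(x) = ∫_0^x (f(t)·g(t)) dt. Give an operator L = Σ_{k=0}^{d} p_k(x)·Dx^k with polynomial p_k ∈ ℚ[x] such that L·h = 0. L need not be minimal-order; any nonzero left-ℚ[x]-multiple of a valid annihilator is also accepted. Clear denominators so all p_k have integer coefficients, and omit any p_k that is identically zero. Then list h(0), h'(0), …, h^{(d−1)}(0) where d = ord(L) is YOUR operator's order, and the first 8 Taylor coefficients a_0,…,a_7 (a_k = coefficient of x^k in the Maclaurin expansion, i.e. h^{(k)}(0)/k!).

L = (1 - 8·x + 4·x^2)·Dx + (-2 + 8·x - 8·x^2)·Dx^2 + (1 + 4·x^2)·Dx^3  (order 3).
h: a_k = 0, 0, 8, 16/3, -10/3, -56/15, 103/15, 430/63, …
ICs: h(0) = 0, h′(0) = 0, h′′(0) = 16.

f: a_k = 2, 2, 1, 1/3, 1/12, 1/60, 1/360, 1/2520, …
g: a_k = 0, 8, 0, -32/3, 0, 128/5, 0, -512/7, …
h₀=f·g: eliminate ⇒ L₀, order ≤ 1·2.
h=∫₀ˣh₀: take L = L₀·Dx.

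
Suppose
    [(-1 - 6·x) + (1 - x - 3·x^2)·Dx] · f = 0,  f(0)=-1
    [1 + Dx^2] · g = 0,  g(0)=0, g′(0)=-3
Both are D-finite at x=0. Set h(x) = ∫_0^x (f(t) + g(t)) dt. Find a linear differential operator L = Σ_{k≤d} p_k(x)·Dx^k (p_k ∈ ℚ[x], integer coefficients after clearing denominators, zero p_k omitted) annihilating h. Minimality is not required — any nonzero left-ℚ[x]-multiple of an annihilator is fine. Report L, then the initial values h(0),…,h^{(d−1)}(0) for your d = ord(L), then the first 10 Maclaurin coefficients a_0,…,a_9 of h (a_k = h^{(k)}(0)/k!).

f: a_k = -1, -1, -4, -7, -19, -40, -97, -217, -508, -1159, …
g: a_k = 0, -3, 0, 1/2, 0, -1/40, 0, 1/1680, 0, -1/120960, …
h₀=f+g: left-lcm gives L₀, ord ≤ 3.
h=∫₀ˣh₀: take L = L₀·Dx.
L = (43 + 292·x + 307·x^2 + 624·x^3 + 45·x^4 + 54·x^5)·Dx + (-9 - 7·x - 6·x^2 + 91·x^3 + 144·x^4 + 27·x^5 + 27·x^6)·Dx^2 + (43 + 292·x + 307·x^2 + 624·x^3 + 45·x^4 + 54·x^5)·Dx^3 + (-9 - 7·x - 6·x^2 + 91·x^3 + 144·x^4 + 27·x^5 + 27·x^6)·Dx^4  (order 4).
h: a_k = 0, -1, -2, -4/3, -13/8, -19/5, -1601/240, -97/7, -364559/13440, -508/9, …
ICs: h(0) = 0, h′(0) = -1, h′′(0) = -4, h′′′(0) = -8.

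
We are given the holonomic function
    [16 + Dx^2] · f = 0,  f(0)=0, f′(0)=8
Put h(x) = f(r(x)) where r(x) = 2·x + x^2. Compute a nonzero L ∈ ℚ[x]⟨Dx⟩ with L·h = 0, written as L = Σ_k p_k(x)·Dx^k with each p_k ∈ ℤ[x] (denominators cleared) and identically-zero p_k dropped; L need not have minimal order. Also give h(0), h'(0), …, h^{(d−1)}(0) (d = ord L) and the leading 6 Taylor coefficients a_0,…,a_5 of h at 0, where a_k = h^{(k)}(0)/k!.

f: a_k = 0, 8, 0, -64/3, 0, 256/15, …
f∘r: x↦r, Dx↦Dx/r' in L_f ⇒ L₀.
L = (64 + 192·x + 192·x^2 + 64·x^3) - Dx + (1 + x)·Dx^2  (order 2).
h: a_k = 0, 16, 8, -512/3, -256, 6272/15, …
ICs: h(0) = 0, h′(0) = 16.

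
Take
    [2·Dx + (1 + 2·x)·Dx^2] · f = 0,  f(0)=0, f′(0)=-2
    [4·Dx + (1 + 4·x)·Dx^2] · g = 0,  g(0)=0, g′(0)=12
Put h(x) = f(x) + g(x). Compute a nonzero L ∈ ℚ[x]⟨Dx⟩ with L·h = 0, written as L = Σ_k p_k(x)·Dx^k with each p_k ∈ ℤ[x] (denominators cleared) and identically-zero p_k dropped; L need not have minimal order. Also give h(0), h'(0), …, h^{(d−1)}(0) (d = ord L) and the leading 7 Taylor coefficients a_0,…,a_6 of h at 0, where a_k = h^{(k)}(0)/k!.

f: a_k = 0, -2, 2, -8/3, 4, -32/5, 32/3, …
g: a_k = 0, 12, -24, 64, -192, 3072/5, -2048, …
Sum ⇒ L₀ = lclm(L_f,L_g) in ℚ(x)⟨Dx⟩.
L = 16·Dx + (12 + 32·x)·Dx^2 + (1 + 6·x + 8·x^2)·Dx^3  (order 3).
h: a_k = 0, 10, -22, 184/3, -188, 608, -6112/3, …
ICs: h(0) = 0, h′(0) = 10, h′′(0) = -44.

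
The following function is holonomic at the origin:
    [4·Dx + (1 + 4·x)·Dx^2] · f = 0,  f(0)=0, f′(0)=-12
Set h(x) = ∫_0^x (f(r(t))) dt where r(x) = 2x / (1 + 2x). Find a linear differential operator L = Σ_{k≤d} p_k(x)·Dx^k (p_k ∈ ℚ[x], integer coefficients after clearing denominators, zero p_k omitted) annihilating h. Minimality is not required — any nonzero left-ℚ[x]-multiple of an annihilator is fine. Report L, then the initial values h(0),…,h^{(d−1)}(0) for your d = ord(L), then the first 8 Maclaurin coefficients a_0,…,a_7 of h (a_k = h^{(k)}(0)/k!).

f: a_k = 0, -12, 24, -64, 192, -3072/5, 2048, -49152/7, …
f∘r: x↦r, Dx↦Dx/r' in L_f ⇒ L₀.
h=∫₀ˣh₀: take L = L₀·Dx.
L = (12 + 40·x)·Dx^2 + (1 + 12·x + 20·x^2)·Dx^3  (order 3).
h: a_k = 0, 0, -12, 48, -248, 7488/5, -49984/5, 71424, …
ICs: h(0) = 0, h′(0) = 0, h′′(0) = -24.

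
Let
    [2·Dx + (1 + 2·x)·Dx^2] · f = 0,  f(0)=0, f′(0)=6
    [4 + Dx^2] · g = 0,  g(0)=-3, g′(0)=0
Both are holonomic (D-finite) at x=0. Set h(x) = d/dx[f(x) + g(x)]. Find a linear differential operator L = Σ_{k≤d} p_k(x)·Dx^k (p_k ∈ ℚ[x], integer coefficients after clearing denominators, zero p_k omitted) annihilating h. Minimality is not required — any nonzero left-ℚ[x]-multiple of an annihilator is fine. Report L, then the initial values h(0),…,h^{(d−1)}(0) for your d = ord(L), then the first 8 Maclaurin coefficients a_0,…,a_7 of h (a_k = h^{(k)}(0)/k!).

f: a_k = 0, 6, -6, 8, -12, 96/5, -32, 384/7, …
g: a_k = -3, 0, 6, 0, -2, 0, 4/15, 0, …
f+g: L₀ = lclm(L_f,L_g), ord ≤ 2+2.
h=h₀': d/dx-closure on L₀ ⇒ L.
L = (56 + 32·x + 32·x^2) + (12 + 40·x + 48·x^2 + 32·x^3)·Dx + (14 + 8·x + 8·x^2)·Dx^2 + (3 + 10·x + 12·x^2 + 8·x^3)·Dx^3  (order 3).
h: a_k = 6, 0, 24, -56, 96, -952/5, 384, -80656/105, …
ICs: h(0) = 6, h′(0) = 0, h′′(0) = 48.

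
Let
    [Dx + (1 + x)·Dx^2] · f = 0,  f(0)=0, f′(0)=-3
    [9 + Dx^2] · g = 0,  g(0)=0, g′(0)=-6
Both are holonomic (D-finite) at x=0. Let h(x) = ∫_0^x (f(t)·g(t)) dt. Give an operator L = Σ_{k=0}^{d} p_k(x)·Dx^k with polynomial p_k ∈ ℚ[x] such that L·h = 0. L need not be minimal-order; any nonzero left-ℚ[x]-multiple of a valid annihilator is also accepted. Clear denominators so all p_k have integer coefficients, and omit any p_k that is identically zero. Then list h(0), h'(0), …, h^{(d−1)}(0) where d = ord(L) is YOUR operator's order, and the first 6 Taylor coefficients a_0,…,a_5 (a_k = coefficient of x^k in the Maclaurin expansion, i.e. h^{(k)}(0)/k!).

f: a_k = 0, -3, 3/2, -1, 3/4, -3/5, …
g: a_k = 0, -6, 0, 9, 0, -81/20, …
Product ⇒ symmetric product L₀, ord ≤ 4.
h=∫h₀ ⇒ L = L₀·Dx.
L = (2493 + 10854·x + 17091·x^2 + 11664·x^3 + 2916·x^4)·Dx + (612 + 1908·x + 1944·x^2 + 648·x^3)·Dx^2 + (592 + 2484·x + 3834·x^2 + 2592·x^3 + 648·x^4)·Dx^3 + (68 + 212·x + 216·x^2 + 72·x^3)·Dx^4 + (35 + 142·x + 215·x^2 + 144·x^3 + 36·x^4)·Dx^5  (order 5).
h: a_k = 0, 0, 0, 6, -9/4, -21/5, …
ICs: h(0) = 0, h′(0) = 0, h′′(0) = 0, h′′′(0) = 36, h′′′′(0) = -54.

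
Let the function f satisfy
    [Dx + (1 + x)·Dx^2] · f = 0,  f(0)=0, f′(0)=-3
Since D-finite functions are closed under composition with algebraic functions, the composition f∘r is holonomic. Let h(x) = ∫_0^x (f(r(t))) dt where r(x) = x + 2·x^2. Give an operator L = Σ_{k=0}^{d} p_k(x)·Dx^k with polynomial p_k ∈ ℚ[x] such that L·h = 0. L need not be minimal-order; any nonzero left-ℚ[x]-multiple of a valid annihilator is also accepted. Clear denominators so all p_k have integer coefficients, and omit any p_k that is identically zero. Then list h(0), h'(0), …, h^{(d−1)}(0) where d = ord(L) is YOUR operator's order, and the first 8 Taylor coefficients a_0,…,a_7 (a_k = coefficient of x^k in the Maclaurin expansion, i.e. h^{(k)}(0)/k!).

L = (-3 + 4·x + 8·x^2)·Dx^2 + (1 + 5·x + 6·x^2 + 8·x^3)·Dx^3  (order 3).
h: a_k = 0, 0, -3/2, -3/2, 5/4, 3/20, -11/10, 9/14, …
ICs: h(0) = 0, h′(0) = 0, h′′(0) = -3.

f: a_k = 0, -3, 3/2, -1, 3/4, -3/5, 1/2, -3/7, …
L₀ from L_f via x↦r, Dx↦r'^{-1}Dx.
∫: right-multiply L₀ by Dx.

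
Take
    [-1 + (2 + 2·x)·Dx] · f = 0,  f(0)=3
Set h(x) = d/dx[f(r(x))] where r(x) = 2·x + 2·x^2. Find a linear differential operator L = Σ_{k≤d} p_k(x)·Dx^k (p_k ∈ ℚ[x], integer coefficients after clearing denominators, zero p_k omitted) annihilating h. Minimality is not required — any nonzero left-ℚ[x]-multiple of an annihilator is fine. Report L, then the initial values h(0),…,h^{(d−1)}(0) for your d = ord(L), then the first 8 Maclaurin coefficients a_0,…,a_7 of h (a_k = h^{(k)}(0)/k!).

L = 1 + (-1 - 4·x - 6·x^2 - 4·x^3)·Dx  (order 1).
h: a_k = 3, 3, -9/2, 9/2, -15/8, -27/8, 147/16, -183/16, …
ICs: h(0) = 3.

f: a_k = 3, 3/2, -3/8, 3/16, -15/128, 21/256, -63/1024, 99/2048, …
h₀=f(r): pull back L_f along r ⇒ L₀.
Derive L from L₀ (diff closure).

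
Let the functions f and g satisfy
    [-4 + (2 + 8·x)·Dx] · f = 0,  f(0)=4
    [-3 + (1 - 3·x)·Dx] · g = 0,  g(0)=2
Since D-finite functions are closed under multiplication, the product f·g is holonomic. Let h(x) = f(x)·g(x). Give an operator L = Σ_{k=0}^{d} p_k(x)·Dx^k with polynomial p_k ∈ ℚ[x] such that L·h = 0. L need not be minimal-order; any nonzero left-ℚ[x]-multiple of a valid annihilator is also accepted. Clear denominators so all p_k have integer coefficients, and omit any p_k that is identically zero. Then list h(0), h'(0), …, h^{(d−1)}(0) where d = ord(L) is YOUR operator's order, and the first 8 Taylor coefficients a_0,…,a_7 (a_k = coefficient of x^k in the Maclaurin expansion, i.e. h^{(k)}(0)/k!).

f: a_k = 4, 8, -8, 16, -40, 112, -336, 1056, …
g: a_k = 2, 6, 18, 54, 162, 486, 1458, 4374, …
L₀ := L_f ⊗_s L_g (sym. prod.), ord ≤ 1.
L = (5 + 6·x) + (-1 - x + 12·x^2)·Dx  (order 1).
h: a_k = 8, 40, 104, 344, 952, 3080, 8568, 27816, …
ICs: h(0) = 8.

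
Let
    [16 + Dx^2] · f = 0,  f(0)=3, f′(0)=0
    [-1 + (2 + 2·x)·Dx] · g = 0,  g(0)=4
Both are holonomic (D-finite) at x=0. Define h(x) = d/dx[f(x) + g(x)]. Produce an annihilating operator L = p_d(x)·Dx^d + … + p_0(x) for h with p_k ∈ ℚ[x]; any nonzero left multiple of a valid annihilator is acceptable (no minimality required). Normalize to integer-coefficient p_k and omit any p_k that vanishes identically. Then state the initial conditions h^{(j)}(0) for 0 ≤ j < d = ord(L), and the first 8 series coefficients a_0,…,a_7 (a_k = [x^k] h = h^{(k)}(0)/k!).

L = (-1264 - 2048·x - 1024·x^2) + (-2144 - 6240·x - 6144·x^2 - 2048·x^3)·Dx + (-79 - 128·x - 64·x^2)·Dx^2 + (-134 - 390·x - 384·x^2 - 128·x^3)·Dx^3  (order 3).
h: a_k = 2, -49, 3/4, 1019/8, 35/64, -65851/640, 231/512, 4149259/107520, …
ICs: h(0) = 2, h′(0) = -49, h′′(0) = 3/2.

f: a_k = 3, 0, -24, 0, 32, 0, -256/15, 0, …
g: a_k = 4, 2, -1/2, 1/4, -5/32, 7/64, -21/256, 33/512, …
h₀=f+g: left-lcm gives L₀, ord ≤ 3.
Differentiate: ansatz ord ≤ ord L₀ ⇒ L.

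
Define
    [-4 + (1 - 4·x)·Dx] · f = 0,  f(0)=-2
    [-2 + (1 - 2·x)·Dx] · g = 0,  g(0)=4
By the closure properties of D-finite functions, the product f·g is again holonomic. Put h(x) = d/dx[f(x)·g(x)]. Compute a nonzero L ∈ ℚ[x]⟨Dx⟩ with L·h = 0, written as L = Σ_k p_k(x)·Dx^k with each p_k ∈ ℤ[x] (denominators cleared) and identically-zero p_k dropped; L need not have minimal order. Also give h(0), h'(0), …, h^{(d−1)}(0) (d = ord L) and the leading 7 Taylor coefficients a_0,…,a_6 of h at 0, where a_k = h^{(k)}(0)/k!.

L = (28 - 144·x + 192·x^2) + (-3 + 26·x - 72·x^2 + 64·x^3)·Dx  (order 1).
h: a_k = -48, -448, -2880, -15872, -80640, -390144, -1827840, …
ICs: h(0) = -48.

f: a_k = -2, -8, -32, -128, -512, -2048, -8192, …
g: a_k = 4, 8, 16, 32, 64, 128, 256, …
h₀=f·g: eliminate ⇒ L₀, order ≤ 1·1.
Derive L from L₀ (diff closure).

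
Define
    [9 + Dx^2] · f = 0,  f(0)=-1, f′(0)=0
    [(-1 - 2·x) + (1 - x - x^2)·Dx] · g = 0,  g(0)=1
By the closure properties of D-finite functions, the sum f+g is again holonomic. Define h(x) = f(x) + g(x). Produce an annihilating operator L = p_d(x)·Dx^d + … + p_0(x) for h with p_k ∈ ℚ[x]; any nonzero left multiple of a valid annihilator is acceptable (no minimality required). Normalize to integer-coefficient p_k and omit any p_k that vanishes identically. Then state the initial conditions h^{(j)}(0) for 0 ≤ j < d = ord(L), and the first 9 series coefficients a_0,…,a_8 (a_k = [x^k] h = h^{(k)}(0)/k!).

L = (-243 - 432·x + 81·x^2 - 216·x^3 - 405·x^4 - 162·x^5) + (117 - 225·x - 36·x^2 + 297·x^3 - 54·x^4 - 243·x^5 - 81·x^6)·Dx + (-27 - 48·x + 9·x^2 - 24·x^3 - 45·x^4 - 18·x^5)·Dx^2 + (13 - 25·x - 4·x^2 + 33·x^3 - 6·x^4 - 27·x^5 - 9·x^6)·Dx^3  (order 3).
h: a_k = 0, 1, 13/2, 3, 13/8, 8, 1121/80, 21, 151591/4480, …
ICs: h(0) = 0, h′(0) = 1, h′′(0) = 13.

f: a_k = -1, 0, 9/2, 0, -27/8, 0, 81/80, 0, -729/4480, …
g: a_k = 1, 1, 2, 3, 5, 8, 13, 21, 34, …
h₀=f+g: left-lcm gives L₀, ord ≤ 3.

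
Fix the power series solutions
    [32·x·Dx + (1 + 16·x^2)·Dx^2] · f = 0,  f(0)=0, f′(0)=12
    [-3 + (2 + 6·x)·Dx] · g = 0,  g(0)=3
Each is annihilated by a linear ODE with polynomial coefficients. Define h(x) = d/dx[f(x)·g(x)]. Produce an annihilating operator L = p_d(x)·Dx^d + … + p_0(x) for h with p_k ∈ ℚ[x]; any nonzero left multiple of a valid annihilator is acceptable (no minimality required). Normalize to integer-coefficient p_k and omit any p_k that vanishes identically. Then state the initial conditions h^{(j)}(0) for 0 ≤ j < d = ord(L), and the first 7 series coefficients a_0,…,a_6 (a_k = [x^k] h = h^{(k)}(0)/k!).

f: a_k = 0, 12, 0, -64, 0, 3072/5, 0, …
g: a_k = 3, 9/2, -27/8, 81/16, -1215/128, 5103/256, -45927/1024, …
L₀ := L_f ⊗_s L_g (sym. prod.), ord ≤ 2.
h₀' ⇒ L via d/dx closure of L₀.
L = (303 + 5760·x - 7200·x^2 - 55296·x^3 - 20736·x^4) + (364 + 3780·x + 4992·x^2 - 64512·x^3 - 193536·x^4 - 82944·x^5)·Dx + (36 - 40·x - 828·x^2 - 4096·x^3 - 24192·x^4 - 55296·x^5 - 27648·x^6)·Dx^2  (order 2).
h: a_k = 36, 108, -1395/2, -909, 311247/32, 2572803/160, -206702271/1280, …
ICs: h(0) = 36, h′(0) = 108.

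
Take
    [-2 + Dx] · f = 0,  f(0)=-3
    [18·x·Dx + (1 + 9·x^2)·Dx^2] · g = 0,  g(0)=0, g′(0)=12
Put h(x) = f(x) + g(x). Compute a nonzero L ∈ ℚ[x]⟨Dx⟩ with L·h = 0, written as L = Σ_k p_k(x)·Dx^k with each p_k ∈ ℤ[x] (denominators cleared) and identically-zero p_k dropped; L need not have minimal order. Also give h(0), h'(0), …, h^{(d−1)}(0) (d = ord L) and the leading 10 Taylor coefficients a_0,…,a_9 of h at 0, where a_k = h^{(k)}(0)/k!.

L = (18 - 36·x - 486·x^2 - 324·x^3)·Dx + (-11 + 207·x^2 - 162·x^4)·Dx^2 + (1 + 9·x + 18·x^2 + 81·x^3 + 81·x^4)·Dx^3  (order 3).
h: a_k = -3, 6, -6, -40, -2, 968/5, -4/15, -131228/105, -2/105, 8266856/945, …
ICs: h(0) = -3, h′(0) = 6, h′′(0) = -12.

f: a_k = -3, -6, -6, -4, -2, -4/5, -4/15, -8/105, -2/105, -4/945, …
g: a_k = 0, 12, 0, -36, 0, 972/5, 0, -8748/7, 0, 8748, …
h₀=f+g: left-lcm gives L₀, ord ≤ 3.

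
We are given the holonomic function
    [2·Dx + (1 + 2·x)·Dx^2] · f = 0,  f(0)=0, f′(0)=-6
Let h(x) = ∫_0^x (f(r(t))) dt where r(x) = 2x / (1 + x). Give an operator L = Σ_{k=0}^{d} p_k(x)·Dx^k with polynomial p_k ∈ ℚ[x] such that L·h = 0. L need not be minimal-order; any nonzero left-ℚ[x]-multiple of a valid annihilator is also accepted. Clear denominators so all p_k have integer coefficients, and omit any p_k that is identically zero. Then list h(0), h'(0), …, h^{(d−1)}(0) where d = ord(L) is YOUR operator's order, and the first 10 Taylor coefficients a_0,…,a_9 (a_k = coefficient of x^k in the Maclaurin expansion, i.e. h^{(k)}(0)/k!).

f: a_k = 0, -6, 6, -8, 12, -96/5, 32, -384/7, 96, -512/3, …
Substitute x→r, Dx→(1/r')Dx; clear ⇒ L₀.
∫: right-multiply L₀ by Dx.
L = (6 + 10·x)·Dx^2 + (1 + 6·x + 5·x^2)·Dx^3  (order 3).
h: a_k = 0, 0, -6, 12, -31, 468/5, -1562/5, 1116, -58593/14, 16276, …
ICs: h(0) = 0, h′(0) = 0, h′′(0) = -12.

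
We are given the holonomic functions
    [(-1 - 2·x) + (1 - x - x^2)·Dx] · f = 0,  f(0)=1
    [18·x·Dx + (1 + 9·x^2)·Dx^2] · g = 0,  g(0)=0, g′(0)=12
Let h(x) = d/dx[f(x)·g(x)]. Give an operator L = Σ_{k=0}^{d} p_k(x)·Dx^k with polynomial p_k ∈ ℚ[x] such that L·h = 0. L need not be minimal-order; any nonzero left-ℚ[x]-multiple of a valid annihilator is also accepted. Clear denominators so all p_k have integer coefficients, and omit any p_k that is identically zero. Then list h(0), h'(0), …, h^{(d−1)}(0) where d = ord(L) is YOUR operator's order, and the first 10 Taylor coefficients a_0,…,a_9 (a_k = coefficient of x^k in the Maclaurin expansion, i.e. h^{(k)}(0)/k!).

L = (-30 + 1134·x^2 + 1944·x^3 + 2916·x^4) + (12 + 42·x - 108·x^2 + 198·x^3 + 1944·x^4 + 1944·x^5)·Dx + (-1 - 8·x - 26·x^2 - 36·x^3 - 126·x^4 + 324·x^5 + 243·x^6)·Dx^2  (order 2).
h: a_k = 12, 24, -36, 0, 912, 5472/5, -30972/5, -196704/35, 451116/7, 452064/7, …
ICs: h(0) = 12, h′(0) = 24.

f: a_k = 1, 1, 2, 3, 5, 8, 13, 21, 34, 55, …
g: a_k = 0, 12, 0, -36, 0, 972/5, 0, -8748/7, 0, 8748, …
Product ⇒ symmetric product L₀, ord ≤ 2.
h=h₀': d/dx-closure on L₀ ⇒ L.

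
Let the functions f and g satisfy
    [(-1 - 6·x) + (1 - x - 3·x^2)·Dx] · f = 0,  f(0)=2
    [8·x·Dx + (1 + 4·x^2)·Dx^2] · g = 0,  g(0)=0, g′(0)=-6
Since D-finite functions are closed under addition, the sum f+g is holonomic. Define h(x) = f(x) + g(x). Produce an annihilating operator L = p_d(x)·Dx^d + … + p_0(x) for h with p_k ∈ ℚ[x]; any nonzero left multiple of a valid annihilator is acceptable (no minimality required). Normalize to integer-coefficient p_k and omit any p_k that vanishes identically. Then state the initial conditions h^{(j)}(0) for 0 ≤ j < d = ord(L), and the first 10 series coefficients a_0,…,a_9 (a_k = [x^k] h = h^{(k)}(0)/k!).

L = (-32 + 128·x + 1488·x^2 + 2880·x^3 + 8424·x^4 + 2592·x^6)·Dx + (25 + 160·x + 214·x^2 + 1188·x^3 + 2628·x^4 + 6264·x^5 + 432·x^6 + 2592·x^7)·Dx^2 + (-4 - 9·x - 54·x^2 + 66·x^3 + x^4 + 444·x^5 + 720·x^6 + 144·x^7 + 432·x^8)·Dx^3  (order 3).
h: a_k = 2, -4, 8, 22, 38, 304/5, 194, 3422/7, 1016, 6442/3, …
ICs: h(0) = 2, h′(0) = -4, h′′(0) = 16.

f: a_k = 2, 2, 8, 14, 38, 80, 194, 434, 1016, 2318, …
g: a_k = 0, -6, 0, 8, 0, -96/5, 0, 384/7, 0, -512/3, …
Sum ⇒ L₀ = lclm(L_f,L_g) in ℚ(x)⟨Dx⟩.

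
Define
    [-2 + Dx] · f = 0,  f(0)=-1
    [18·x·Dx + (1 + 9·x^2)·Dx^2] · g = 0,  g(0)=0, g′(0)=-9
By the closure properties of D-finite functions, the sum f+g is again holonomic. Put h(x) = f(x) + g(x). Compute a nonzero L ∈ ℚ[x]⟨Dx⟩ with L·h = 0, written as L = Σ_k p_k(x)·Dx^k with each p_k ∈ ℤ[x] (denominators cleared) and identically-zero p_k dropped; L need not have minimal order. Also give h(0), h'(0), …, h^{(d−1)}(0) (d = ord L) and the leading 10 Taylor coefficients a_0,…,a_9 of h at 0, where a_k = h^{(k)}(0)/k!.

f: a_k = -1, -2, -2, -4/3, -2/3, -4/15, -4/45, -8/315, -2/315, -4/2835, …
g: a_k = 0, -9, 0, 27, 0, -729/5, 0, 6561/7, 0, -6561, …
L₀ := lclm(L_f,L_g); ord L₀ ≤ 1+2.
L = (18 - 36·x - 486·x^2 - 324·x^3)·Dx + (-11 + 207·x^2 - 162·x^4)·Dx^2 + (1 + 9·x + 18·x^2 + 81·x^3 + 81·x^4)·Dx^3  (order 3).
h: a_k = -1, -11, -2, 77/3, -2/3, -2191/15, -4/45, 295237/315, -2/315, -18600439/2835, …
ICs: h(0) = -1, h′(0) = -11, h′′(0) = -4.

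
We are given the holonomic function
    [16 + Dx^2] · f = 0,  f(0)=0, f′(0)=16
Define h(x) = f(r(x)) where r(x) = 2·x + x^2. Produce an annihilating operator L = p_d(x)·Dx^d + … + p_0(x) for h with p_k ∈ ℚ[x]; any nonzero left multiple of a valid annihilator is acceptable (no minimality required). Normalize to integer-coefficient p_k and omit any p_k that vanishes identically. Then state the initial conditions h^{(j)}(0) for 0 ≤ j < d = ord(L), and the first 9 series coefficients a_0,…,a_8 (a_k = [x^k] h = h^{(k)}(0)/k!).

f: a_k = 0, 16, 0, -128/3, 0, 512/15, 0, -4096/315, 0, …
Change of var in L_f (x↦r) gives L₀.
L = (64 + 192·x + 192·x^2 + 64·x^3) - Dx + (1 + x)·Dx^2  (order 2).
h: a_k = 0, 32, 16, -1024/3, -512, 12544/15, 2688, 335872/315, -200704/45, …
ICs: h(0) = 0, h′(0) = 32.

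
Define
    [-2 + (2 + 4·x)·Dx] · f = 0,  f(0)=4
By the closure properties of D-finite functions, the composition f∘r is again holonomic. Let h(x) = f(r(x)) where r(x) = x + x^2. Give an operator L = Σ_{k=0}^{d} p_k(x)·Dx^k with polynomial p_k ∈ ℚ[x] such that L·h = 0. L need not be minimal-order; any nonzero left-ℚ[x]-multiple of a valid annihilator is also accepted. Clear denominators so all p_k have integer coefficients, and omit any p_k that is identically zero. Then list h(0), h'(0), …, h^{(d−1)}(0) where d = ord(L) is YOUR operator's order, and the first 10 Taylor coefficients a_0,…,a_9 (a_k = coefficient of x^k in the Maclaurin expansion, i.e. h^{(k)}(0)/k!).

L = (-1 - 2·x) + (1 + 2·x + 2·x^2)·Dx  (order 1).
h: a_k = 4, 4, 2, -2, 3/2, -1/2, -3/4, 7/4, -61/32, 27/32, …
ICs: h(0) = 4.

f: a_k = 4, 4, -2, 2, -5/2, 7/2, -21/4, 33/4, -429/32, 715/32, …
L₀ from L_f via x↦r, Dx↦r'^{-1}Dx.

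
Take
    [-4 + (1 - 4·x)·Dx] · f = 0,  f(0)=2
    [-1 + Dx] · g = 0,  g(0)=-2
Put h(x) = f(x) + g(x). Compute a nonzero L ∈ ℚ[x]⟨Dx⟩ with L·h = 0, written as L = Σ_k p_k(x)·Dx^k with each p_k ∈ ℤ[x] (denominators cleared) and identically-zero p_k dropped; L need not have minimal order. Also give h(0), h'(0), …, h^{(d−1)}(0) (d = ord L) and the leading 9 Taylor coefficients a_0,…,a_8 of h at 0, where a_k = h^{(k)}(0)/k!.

f: a_k = 2, 8, 32, 128, 512, 2048, 8192, 32768, 131072, …
g: a_k = -2, -2, -1, -1/3, -1/12, -1/60, -1/360, -1/2520, -1/20160, …
h₀=f+g: left-lcm gives L₀, ord ≤ 2.
L = (-28 - 16·x) + (31 + 8·x - 16·x^2)·Dx + (-3 + 8·x + 16·x^2)·Dx^2  (order 2).
h: a_k = 0, 6, 31, 383/3, 6143/12, 122879/60, 2949119/360, 82575359/2520, 2642411519/20160, …
ICs: h(0) = 0, h′(0) = 6.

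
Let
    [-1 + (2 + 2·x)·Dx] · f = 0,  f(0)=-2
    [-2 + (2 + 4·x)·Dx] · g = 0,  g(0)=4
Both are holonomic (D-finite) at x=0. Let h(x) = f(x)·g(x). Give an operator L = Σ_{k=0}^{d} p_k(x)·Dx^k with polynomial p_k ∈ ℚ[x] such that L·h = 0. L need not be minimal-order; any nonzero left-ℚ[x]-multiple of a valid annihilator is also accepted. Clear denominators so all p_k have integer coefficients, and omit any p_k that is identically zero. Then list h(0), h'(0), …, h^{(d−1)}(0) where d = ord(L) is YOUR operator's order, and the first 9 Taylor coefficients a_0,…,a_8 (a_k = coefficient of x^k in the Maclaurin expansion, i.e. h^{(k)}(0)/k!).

L = (-3 - 4·x) + (2 + 6·x + 4·x^2)·Dx  (order 1).
h: a_k = -8, -12, 1, -3/2, 37/16, -117/32, 757/128, -2499/256, 67181/4096, …
ICs: h(0) = -8.

f: a_k = -2, -1, 1/4, -1/8, 5/64, -7/128, 21/512, -33/1024, 429/16384, …
g: a_k = 4, 4, -2, 2, -5/2, 7/2, -21/4, 33/4, -429/32, …
Product ⇒ symmetric product L₀, ord ≤ 1.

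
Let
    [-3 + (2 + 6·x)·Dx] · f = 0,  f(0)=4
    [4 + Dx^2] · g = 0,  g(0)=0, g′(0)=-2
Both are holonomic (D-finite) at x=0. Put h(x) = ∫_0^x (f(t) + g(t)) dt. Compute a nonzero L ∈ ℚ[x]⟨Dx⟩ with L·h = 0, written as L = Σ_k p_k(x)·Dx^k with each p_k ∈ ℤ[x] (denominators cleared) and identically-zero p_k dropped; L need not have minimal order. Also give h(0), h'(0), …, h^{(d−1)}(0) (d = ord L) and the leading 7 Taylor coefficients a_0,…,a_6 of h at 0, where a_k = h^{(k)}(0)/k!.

L = (-516 - 1152·x - 1728·x^2)·Dx + (56 + 936·x + 3456·x^2 + 3456·x^3)·Dx^2 + (-129 - 288·x - 432·x^2)·Dx^3 + (14 + 234·x + 864·x^2 + 864·x^3)·Dx^4  (order 4).
h: a_k = 0, 4, 2, -3/2, 97/48, -81/32, 25259/5760, …
ICs: h(0) = 0, h′(0) = 4, h′′(0) = 4, h′′′(0) = -9.

f: a_k = 4, 6, -9/2, 27/4, -405/32, 1701/64, -15309/256, …
g: a_k = 0, -2, 0, 4/3, 0, -4/15, 0, …
f+g: L₀ = lclm(L_f,L_g), ord ≤ 1+2.
h=∫h₀ ⇒ L = L₀·Dx.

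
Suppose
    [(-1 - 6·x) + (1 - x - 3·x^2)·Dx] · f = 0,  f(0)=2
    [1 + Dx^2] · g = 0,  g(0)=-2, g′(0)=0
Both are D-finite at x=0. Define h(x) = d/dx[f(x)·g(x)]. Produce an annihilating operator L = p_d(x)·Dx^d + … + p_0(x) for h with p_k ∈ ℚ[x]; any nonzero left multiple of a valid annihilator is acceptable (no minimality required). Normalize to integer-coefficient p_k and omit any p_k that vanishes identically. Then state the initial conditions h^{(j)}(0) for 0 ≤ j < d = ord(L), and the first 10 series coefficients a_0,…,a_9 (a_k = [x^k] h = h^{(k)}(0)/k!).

f: a_k = 2, 2, 8, 14, 38, 80, 194, 434, 1016, 2318, …
g: a_k = -2, 0, 1, 0, -1/12, 0, 1/360, 0, -1/20160, 0, …
Product ⇒ symmetric product L₀, ord ≤ 2.
h₀' ⇒ L via d/dx closure of L₀.
L = (83 - 2·x - 5·x^2 + 6·x^3 + 9·x^4) + (16 + 98·x + 18·x^2 + 36·x^3)·Dx + (-5 + 4·x + 13·x^2 + 6·x^3 + 9·x^4)·Dx^2  (order 2).
h: a_k = -4, -28, -78, -818/3, -4385/6, -63119/30, -994343/180, -18558737/1260, -42422969/1120, -8828926199/90720, …
ICs: h(0) = -4, h′(0) = -28.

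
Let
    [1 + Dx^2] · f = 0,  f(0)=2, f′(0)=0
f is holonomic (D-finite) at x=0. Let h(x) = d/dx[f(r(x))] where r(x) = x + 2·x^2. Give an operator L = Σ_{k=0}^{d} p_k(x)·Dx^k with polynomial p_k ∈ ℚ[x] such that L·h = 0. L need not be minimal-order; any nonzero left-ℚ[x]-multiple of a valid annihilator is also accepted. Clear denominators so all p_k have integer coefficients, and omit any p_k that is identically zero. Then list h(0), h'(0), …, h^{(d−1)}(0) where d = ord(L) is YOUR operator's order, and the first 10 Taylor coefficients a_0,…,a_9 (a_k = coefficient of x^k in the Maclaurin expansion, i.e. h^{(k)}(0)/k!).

f: a_k = 2, 0, -1, 0, 1/12, 0, -1/360, 0, 1/20160, 0, …
Change of var in L_f (x↦r) gives L₀.
h₀' ⇒ L via d/dx closure of L₀.
L = (49 + 16·x + 96·x^2 + 256·x^3 + 256·x^4) + (-12 - 48·x)·Dx + (1 + 8·x + 16·x^2)·Dx^2  (order 2).
h: a_k = 0, -2, -12, -47/3, 10/3, 719/60, 553/30, 23521/2520, -559/140, -1199521/181440, …
ICs: h(0) = 0, h′(0) = -2.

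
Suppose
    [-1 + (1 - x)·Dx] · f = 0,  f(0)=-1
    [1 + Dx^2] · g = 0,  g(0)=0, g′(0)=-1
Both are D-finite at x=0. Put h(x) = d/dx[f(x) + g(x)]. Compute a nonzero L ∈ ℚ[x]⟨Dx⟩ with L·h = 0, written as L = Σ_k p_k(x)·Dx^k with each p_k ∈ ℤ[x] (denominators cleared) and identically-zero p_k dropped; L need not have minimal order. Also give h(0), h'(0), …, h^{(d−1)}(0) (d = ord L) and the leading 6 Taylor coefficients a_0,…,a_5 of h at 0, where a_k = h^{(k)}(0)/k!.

f: a_k = -1, -1, -1, -1, -1, -1, …
g: a_k = 0, -1, 0, 1/6, 0, -1/120, …
L₀ := lclm(L_f,L_g); ord L₀ ≤ 1+2.
h₀' ⇒ L via d/dx closure of L₀.
L = (26 - 4·x + 2·x^2) + (-7 + 9·x - 3·x^2 + x^3)·Dx + (26 - 4·x + 2·x^2)·Dx^2 + (-7 + 9·x - 3·x^2 + x^3)·Dx^3  (order 3).
h: a_k = -2, -2, -5/2, -4, -121/24, -6, …
ICs: h(0) = -2, h′(0) = -2, h′′(0) = -5.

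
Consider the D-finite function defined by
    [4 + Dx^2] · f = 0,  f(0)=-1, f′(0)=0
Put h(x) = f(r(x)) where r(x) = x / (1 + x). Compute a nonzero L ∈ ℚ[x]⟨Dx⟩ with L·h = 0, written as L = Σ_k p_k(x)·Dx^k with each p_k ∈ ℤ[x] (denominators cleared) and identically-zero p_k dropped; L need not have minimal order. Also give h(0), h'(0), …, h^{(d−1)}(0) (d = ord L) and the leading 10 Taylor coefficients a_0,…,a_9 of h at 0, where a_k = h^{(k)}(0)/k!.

L = 4 + (2 + 6·x + 6·x^2 + 2·x^3)·Dx + (1 + 4·x + 6·x^2 + 4·x^3 + x^4)·Dx^2  (order 2).
h: a_k = -1, 0, 2, -4, 16/3, -16/3, 154/45, 4/5, -2354/315, 5168/315, …
ICs: h(0) = -1, h′(0) = 0.

f: a_k = -1, 0, 2, 0, -2/3, 0, 4/45, 0, -2/315, 0, …
L₀ from L_f via x↦r, Dx↦r'^{-1}Dx.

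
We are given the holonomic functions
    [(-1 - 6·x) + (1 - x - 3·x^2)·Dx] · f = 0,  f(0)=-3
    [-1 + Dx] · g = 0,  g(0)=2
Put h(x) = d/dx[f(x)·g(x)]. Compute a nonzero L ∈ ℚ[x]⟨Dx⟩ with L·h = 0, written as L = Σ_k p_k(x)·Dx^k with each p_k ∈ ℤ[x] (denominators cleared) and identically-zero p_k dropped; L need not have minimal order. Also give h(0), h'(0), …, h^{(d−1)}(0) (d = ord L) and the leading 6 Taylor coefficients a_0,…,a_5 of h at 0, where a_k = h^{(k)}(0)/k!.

L = (11 + 26·x + 31·x^2 - 30·x^3 + 9·x^4) + (-2 - 3·x + 14·x^2 + 12·x^3 - 9·x^4)·Dx  (order 1).
h: a_k = -12, -66, -210, -677, -3793/2, -106447/20, …
ICs: h(0) = -12.

f: a_k = -3, -3, -12, -21, -57, -120, …
g: a_k = 2, 2, 1, 1/3, 1/12, 1/60, …
L₀ := L_f ⊗_s L_g (sym. prod.), ord ≤ 1.
Differentiate: ansatz ord ≤ ord L₀ ⇒ L.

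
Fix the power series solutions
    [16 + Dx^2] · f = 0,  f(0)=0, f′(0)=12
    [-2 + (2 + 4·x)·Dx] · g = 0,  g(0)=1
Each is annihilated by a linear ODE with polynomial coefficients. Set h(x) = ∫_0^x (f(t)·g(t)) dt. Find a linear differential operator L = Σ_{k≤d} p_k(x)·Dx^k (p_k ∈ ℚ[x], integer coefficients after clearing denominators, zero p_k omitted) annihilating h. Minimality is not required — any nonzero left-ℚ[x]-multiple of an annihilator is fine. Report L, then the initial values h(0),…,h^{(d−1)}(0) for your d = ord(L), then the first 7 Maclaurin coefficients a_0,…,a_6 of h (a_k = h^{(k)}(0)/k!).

L = (19 + 64·x + 64·x^2)·Dx + (-2 - 4·x)·Dx^2 + (1 + 4·x + 4·x^2)·Dx^3  (order 3).
h: a_k = 0, 0, 6, 4, -19/2, -26/5, 341/60, …
ICs: h(0) = 0, h′(0) = 0, h′′(0) = 12.

f: a_k = 0, 12, 0, -32, 0, 128/5, 0, …
g: a_k = 1, 1, -1/2, 1/2, -5/8, 7/8, -21/16, …
h₀=f·g: eliminate ⇒ L₀, order ≤ 2·1.
h=∫h₀ ⇒ L = L₀·Dx.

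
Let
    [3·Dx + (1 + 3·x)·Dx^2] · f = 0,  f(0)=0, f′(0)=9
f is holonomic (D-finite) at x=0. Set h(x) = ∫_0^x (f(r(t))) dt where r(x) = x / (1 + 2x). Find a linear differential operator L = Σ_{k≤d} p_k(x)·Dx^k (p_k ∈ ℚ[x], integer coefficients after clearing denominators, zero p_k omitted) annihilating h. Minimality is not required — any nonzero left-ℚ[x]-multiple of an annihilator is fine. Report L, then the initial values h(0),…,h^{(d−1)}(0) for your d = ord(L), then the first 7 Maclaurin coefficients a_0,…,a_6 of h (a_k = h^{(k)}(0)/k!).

L = (7 + 20·x)·Dx^2 + (1 + 7·x + 10·x^2)·Dx^3  (order 3).
h: a_k = 0, 0, 9/2, -21/2, 117/4, -1827/20, 3093/10, …
ICs: h(0) = 0, h′(0) = 0, h′′(0) = 9.

f: a_k = 0, 9, -27/2, 27, -243/4, 729/5, -729/2, …
h₀=f(r): pull back L_f along r ⇒ L₀.
h=∫h₀ ⇒ L = L₀·Dx.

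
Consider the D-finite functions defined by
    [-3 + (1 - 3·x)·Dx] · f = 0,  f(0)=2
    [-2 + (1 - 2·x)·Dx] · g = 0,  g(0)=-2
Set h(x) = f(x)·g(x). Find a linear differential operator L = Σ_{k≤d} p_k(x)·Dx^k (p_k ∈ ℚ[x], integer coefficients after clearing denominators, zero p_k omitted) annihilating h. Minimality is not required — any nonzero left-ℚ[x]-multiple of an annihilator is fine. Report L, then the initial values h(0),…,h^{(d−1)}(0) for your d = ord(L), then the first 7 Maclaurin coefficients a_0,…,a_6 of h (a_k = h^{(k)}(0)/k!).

f: a_k = 2, 6, 18, 54, 162, 486, 1458, …
g: a_k = -2, -4, -8, -16, -32, -64, -128, …
f·g: L₀ = L_f ⊗_s L_g, ord ≤ 1·1.
L = (-5 + 12·x) + (1 - 5·x + 6·x^2)·Dx  (order 1).
h: a_k = -4, -20, -76, -260, -844, -2660, -8236, …
ICs: h(0) = -4.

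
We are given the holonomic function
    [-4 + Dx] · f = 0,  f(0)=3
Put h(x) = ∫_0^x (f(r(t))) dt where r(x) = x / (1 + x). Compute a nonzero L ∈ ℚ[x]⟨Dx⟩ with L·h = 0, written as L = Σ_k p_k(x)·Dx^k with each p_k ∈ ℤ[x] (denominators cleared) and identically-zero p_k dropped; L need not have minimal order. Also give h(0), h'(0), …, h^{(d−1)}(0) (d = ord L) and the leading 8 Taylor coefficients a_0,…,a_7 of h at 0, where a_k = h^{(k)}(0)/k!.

f: a_k = 3, 12, 24, 32, 32, 128/5, 256/15, 1024/105, …
Substitute x→r, Dx→(1/r')Dx; clear ⇒ L₀.
Integrate: L := L₀·Dx.
L = -4·Dx + (1 + 2·x + x^2)·Dx^2  (order 2).
h: a_k = 0, 3, 6, 4, -1, -4/5, 14/15, -44/105, …
ICs: h(0) = 0, h′(0) = 3.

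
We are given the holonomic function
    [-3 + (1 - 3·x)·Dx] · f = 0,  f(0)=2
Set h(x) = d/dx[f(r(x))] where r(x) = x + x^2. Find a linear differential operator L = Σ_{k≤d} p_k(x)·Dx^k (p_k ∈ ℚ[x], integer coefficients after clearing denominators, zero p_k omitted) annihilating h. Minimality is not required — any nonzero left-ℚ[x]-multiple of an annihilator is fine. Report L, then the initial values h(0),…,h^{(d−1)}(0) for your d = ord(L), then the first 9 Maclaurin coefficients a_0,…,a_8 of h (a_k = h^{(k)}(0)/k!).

L = (8 + 18·x + 18·x^2) + (-1 + x + 9·x^2 + 6·x^3)·Dx  (order 1).
h: a_k = 6, 48, 270, 1368, 6480, 29484, 130410, 565056, 2410074, …
ICs: h(0) = 6.

f: a_k = 2, 6, 18, 54, 162, 486, 1458, 4374, 13122, …
L₀ from L_f via x↦r, Dx↦r'^{-1}Dx.
Derive L from L₀ (diff closure).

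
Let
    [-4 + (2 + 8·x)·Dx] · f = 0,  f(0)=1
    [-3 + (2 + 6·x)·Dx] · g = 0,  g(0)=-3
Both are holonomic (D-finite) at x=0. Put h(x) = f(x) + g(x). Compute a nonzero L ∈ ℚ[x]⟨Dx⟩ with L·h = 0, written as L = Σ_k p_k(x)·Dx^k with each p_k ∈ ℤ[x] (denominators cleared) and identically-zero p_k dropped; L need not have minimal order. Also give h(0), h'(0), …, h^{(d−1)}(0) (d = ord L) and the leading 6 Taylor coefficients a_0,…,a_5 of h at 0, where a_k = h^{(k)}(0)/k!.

L = -6 + (7 + 24·x)·Dx + (2 + 14·x + 24·x^2)·Dx^2  (order 2).
h: a_k = -2, -5/2, 11/8, -17/16, -65/128, 2065/256, …
ICs: h(0) = -2, h′(0) = -5/2.

f: a_k = 1, 2, -2, 4, -10, 28, …
g: a_k = -3, -9/2, 27/8, -81/16, 1215/128, -5103/256, …
Sum ⇒ L₀ = lclm(L_f,L_g) in ℚ(x)⟨Dx⟩.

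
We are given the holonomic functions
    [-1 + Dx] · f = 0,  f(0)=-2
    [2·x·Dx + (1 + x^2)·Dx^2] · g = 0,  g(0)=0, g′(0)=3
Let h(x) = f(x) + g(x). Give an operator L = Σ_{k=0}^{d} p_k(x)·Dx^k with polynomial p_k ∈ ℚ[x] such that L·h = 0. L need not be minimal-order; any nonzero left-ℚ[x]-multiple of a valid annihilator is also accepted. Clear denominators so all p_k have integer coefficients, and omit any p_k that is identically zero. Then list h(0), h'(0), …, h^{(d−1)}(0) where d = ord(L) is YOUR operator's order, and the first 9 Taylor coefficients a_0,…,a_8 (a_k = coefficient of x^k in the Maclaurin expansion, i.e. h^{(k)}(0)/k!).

L = (2 - 4·x - 2·x^2)·Dx + (-3 + 3·x + x^2 - x^3)·Dx^2 + (1 + x + x^2 + x^3)·Dx^3  (order 3).
h: a_k = -2, 1, -1, -4/3, -1/12, 7/12, -1/360, -1081/2520, -1/20160, …
ICs: h(0) = -2, h′(0) = 1, h′′(0) = -2.

f: a_k = -2, -2, -1, -1/3, -1/12, -1/60, -1/360, -1/2520, -1/20160, …
g: a_k = 0, 3, 0, -1, 0, 3/5, 0, -3/7, 0, …
Sum ⇒ L₀ = lclm(L_f,L_g) in ℚ(x)⟨Dx⟩.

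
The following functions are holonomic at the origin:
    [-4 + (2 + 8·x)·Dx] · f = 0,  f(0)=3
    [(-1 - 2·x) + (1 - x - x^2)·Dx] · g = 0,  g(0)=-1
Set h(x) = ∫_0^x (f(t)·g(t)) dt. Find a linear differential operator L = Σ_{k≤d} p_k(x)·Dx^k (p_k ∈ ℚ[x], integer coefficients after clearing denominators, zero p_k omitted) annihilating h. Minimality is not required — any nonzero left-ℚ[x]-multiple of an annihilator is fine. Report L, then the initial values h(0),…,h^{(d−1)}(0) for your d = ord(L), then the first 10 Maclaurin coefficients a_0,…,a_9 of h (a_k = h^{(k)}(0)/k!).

L = (3 + 4·x + 6·x^2)·Dx + (-1 - 3·x + 5·x^2 + 4·x^3)·Dx^2  (order 2).
h: a_k = 0, -3, -9/2, -2, -27/4, -3/5, -19, 135/7, -771/8, 646/3, …
ICs: h(0) = 0, h′(0) = -3.

f: a_k = 3, 6, -6, 12, -30, 84, -252, 792, -2574, 8580, …
g: a_k = -1, -1, -2, -3, -5, -8, -13, -21, -34, -55, …
f·g: L₀ = L_f ⊗_s L_g, ord ≤ 1·1.
h=∫h₀ ⇒ L = L₀·Dx.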